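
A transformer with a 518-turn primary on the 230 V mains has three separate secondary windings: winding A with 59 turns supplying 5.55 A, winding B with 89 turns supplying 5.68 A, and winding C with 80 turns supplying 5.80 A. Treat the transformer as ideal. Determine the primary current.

I_p ≈ 2.50 A

V_A = 230 × 59/518 = 26.197 V; V_B = 230 × 89/518 = 39.517 V; V_C = 230 × 80/518 = 35.521 V.
P_out = V_A I_A + V_B I_B + V_C I_C = 26.197×5.55 + 39.517×5.68 + 35.521×5.80 = 145.39 + 224.46 + 206.02 = 575.87 W.
Ideal ⇒ P_in = P_out, so I_p = P_out/V_p = 575.87/230 = 2.50 A.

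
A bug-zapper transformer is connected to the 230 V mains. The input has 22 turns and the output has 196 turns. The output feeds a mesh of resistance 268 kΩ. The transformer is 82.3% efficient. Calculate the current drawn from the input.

I_in ≈ 0.0828 A

V_out = 230 × 196/22 = 2049.1 V.
I_out = V_out/R = 2049.1/268000 = 0.0076459 A.
P_out = V_out I_out = 2049.1 × 0.0076459 = 15.667 W.
P_in = P_out/η = 15.667/0.823 = 19.037 W.
I_in = P_in/V_in = 19.037/230 = 0.0828 A.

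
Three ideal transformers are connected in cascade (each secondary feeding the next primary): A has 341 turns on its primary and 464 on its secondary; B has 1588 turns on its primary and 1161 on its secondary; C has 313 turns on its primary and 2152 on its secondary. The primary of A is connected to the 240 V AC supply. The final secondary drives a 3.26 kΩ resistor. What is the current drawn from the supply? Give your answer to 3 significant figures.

Secondary of A: V = 240.00 × 464/341 = 326.57 V.
Secondary of B: V = 326.57 × 1161/1588 = 238.76 V.
Secondary of C: V = 238.76 × 2152/313 = 1641.6 V.
I_load = 1641.6/3260 = 0.50354 A, so P_out = 1641.6 × 0.50354 = 826.59 W.
All ideal ⇒ P_in = P_out, so I_supply = 826.59/240 = 3.44 A.

I_supply ≈ 3.44 A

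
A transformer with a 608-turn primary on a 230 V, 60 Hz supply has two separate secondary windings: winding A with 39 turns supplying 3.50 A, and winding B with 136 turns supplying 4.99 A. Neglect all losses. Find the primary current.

V_A = 230 × 39/608 = 14.753 V; V_B = 230 × 136/608 = 51.447 V.
P_out = V_A I_A + V_B I_B = 14.753×3.50 + 51.447×4.99 = 51.637 + 256.72 = 308.36 W.
Ideal ⇒ P_in = P_out, so I_p = P_out/V_p = 308.36/230 = 1.34 A.

I_p ≈ 1.34 A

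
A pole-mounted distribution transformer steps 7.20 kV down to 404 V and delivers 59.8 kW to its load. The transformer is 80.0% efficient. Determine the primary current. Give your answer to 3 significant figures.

P_in = P_out/η = 59800/0.800 = 74750 W.
I_p = P_in/V_p = 74750/7200 = 10.4 A.

I_p ≈ 10.4 A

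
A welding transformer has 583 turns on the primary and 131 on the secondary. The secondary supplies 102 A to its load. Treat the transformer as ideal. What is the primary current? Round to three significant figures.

I_p ≈ 22.9 A

For an ideal transformer I_p/I_s = N_s/N_p, so I_p = 102 × 131/583 = 22.9 A.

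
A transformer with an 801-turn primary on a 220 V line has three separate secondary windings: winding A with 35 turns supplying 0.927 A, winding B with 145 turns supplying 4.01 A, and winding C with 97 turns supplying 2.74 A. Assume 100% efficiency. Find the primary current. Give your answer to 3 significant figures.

I_p ≈ 1.10 A

V_A = 220 × 35/801 = 9.6130 V; V_B = 220 × 145/801 = 39.825 V; V_C = 220 × 97/801 = 26.642 V.
P_out = V_A I_A + V_B I_B + V_C I_C = 9.6130×0.927 + 39.825×4.01 + 26.642×2.74 = 8.9112 + 159.70 + 72.998 = 241.61 W.
Ideal ⇒ P_in = P_out, so I_p = P_out/V_p = 241.61/220 = 1.10 A.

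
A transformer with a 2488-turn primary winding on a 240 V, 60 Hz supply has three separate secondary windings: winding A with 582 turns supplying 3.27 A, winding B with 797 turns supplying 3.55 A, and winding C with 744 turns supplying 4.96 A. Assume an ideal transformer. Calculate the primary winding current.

I_p ≈ 3.39 A

V_A = 240 × 582/2488 = 56.141 V; V_B = 240 × 797/2488 = 76.881 V; V_C = 240 × 744/2488 = 71.768 V.
P_out = V_A I_A + V_B I_B + V_C I_C = 56.141×3.27 + 76.881×3.55 + 71.768×4.96 = 183.58 + 272.93 + 355.97 = 812.48 W.
Ideal ⇒ P_in = P_out, so I_p = P_out/V_p = 812.48/240 = 3.39 A.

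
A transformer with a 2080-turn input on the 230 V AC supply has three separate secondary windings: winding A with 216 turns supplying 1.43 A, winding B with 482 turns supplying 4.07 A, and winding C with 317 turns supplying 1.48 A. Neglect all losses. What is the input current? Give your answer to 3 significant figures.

V_A = 230 × 216/2080 = 23.885 V; V_B = 230 × 482/2080 = 53.298 V; V_C = 230 × 317/2080 = 35.053 V.
P_out = V_A I_A + V_B I_B + V_C I_C = 23.885×1.43 + 53.298×4.07 + 35.053×1.48 = 34.155 + 216.92 + 51.878 = 302.96 W.
Ideal ⇒ P_in = P_out, so I_in = P_out/V_in = 302.96/230 = 1.32 A.

I_in ≈ 1.32 A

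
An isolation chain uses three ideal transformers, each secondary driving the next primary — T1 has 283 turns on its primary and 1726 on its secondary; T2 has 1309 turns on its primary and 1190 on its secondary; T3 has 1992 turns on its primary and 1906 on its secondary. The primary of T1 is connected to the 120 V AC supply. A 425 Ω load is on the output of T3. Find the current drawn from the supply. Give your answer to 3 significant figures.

After T1: V = 120.00 × 1726/283 = 731.87 V.
After T2: V = 731.87 × 1190/1309 = 665.34 V.
After T3: V = 665.34 × 1906/1992 = 636.61 V.
I_load = 636.61/425 = 1.4979 A, so P_out = 636.61 × 1.4979 = 953.60 W.
All ideal ⇒ P_in = P_out, so I_supply = 953.60/120 = 7.95 A.

I_supply ≈ 7.95 A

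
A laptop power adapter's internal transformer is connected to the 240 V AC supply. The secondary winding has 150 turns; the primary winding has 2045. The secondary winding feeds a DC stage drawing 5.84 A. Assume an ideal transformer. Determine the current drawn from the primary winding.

For an ideal transformer I_p N_p = I_s N_s, so I_p = 5.84 × 150/2045 = 0.428 A.

I_p ≈ 0.428 A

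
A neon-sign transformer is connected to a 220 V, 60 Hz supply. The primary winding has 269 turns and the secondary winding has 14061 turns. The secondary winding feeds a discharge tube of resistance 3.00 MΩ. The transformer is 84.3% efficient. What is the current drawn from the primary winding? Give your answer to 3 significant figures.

V_s = 220 × 14061/269 = 11500 V.
I_s = V_s/R = 11500/(3.00×10^6) = 0.0038332 A.
P_out = V_s I_s = 11500 × 0.0038332 = 44.081 W.
P_in = P_out/η = 44.081/0.843 = 52.291 W.
I_p = P_in/V_p = 52.291/220 = 0.238 A.

I_p ≈ 0.238 A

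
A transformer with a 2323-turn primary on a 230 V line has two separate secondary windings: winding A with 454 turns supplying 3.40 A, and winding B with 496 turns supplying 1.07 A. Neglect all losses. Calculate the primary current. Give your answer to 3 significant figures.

V_A = 230 × 454/2323 = 44.950 V; V_B = 230 × 496/2323 = 49.109 V.
P_out = V_A I_A + V_B I_B = 44.950×3.40 + 49.109×1.07 = 152.83 + 52.547 = 205.38 W.
Ideal ⇒ P_in = P_out, so I_p = P_out/V_p = 205.38/230 = 0.893 A.

I_p ≈ 0.893 A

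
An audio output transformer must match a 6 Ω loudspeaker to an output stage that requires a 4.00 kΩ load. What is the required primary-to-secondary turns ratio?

N_p/N_s ≈ 25.8

Z_p/Z_s = (N_p/N_s)², so N_p/N_s = √(4000/6) = √667 = 25.8.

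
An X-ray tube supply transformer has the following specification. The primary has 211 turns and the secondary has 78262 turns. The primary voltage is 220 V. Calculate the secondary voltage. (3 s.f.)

V_s ≈ 81600 V

V_s/V_p = N_s/N_p, so V_s = 220 × 78262/211 = 81600 V.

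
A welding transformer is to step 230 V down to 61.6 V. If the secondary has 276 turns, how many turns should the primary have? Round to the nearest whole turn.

N_p = 1031 turns

N_p/N_s = V_p/V_s, so N_p = 276 × 230/61.6 = 1030.5 ≈ 1031 turns.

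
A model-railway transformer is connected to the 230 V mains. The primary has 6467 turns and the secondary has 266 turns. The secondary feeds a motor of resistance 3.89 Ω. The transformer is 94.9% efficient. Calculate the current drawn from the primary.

V_s = 230 × 266/6467 = 9.4603 V.
I_s = V_s/R = 9.4603/3.89 = 2.4320 A.
P_out = V_s I_s = 9.4603 × 2.4320 = 23.007 W.
P_in = P_out/η = 23.007/0.949 = 24.244 W.
I_p = P_in/V_p = 24.244/230 = 0.105 A.

I_p ≈ 0.105 A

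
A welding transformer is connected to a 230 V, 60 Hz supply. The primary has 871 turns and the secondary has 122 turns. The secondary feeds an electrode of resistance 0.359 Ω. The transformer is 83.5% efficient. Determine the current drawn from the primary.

V_s = 230 × 122/871 = 32.216 V.
I_s = V_s/R = 32.216/0.359 = 89.738 A.
P_out = V_s I_s = 32.216 × 89.738 = 2891.0 W.
P_in = P_out/η = 2891.0/0.835 = 3462.2 W.
I_p = P_in/V_p = 3462.2/230 = 15.1 A.

I_p ≈ 15.1 A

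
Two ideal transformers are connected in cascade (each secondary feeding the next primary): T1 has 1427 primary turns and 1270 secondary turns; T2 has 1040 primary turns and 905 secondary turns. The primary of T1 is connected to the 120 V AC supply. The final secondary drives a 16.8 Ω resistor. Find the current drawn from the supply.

Secondary of T1: V = 120.00 × 1270/1427 = 106.80 V.
Secondary of T2: V = 106.80 × 905/1040 = 92.934 V.
I_load = 92.934/16.8 = 5.5318 A, so P_out = 92.934 × 5.5318 = 514.09 W.
All ideal ⇒ P_in = P_out, so I_supply = 514.09/120 = 4.28 A.

I_supply ≈ 4.28 A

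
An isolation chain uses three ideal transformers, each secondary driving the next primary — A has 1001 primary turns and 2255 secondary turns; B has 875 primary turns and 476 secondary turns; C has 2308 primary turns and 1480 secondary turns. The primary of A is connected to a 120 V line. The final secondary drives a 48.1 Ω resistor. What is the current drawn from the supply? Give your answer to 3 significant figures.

I_supply ≈ 1.54 A

Secondary of A: V = 120.00 × 2255/1001 = 270.33 V.
Secondary of B: V = 270.33 × 476/875 = 147.06 V.
Secondary of C: V = 147.06 × 1480/2308 = 94.301 V.
I_load = 94.301/48.1 = 1.9605 A, so P_out = 94.301 × 1.9605 = 184.88 W.
All ideal ⇒ P_in = P_out, so I_supply = 184.88/120 = 1.54 A.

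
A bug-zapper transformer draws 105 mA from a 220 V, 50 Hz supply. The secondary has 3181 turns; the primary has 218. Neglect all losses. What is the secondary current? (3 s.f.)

I_s/I_p = N_p/N_s, so I_s = 0.105 × 218/3181 = 0.00720 A.

I_s ≈ 0.00720 A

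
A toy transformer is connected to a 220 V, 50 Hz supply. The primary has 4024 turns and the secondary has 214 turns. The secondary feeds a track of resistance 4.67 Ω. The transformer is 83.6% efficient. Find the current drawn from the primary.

I_p ≈ 0.159 A

V_s = 220 × 214/4024 = 11.700 V.
I_s = V_s/R = 11.700/4.67 = 2.5053 A.
P_out = V_s I_s = 11.700 × 2.5053 = 29.312 W.
P_in = P_out/η = 29.312/0.836 = 35.062 W.
I_p = P_in/V_p = 35.062/220 = 0.159 A.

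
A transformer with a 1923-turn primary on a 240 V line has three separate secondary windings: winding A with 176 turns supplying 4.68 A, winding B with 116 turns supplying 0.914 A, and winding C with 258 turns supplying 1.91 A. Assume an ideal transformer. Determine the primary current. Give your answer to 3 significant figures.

V_A = 240 × 176/1923 = 21.966 V; V_B = 240 × 116/1923 = 14.477 V; V_C = 240 × 258/1923 = 32.200 V.
P_out = V_A I_A + V_B I_B + V_C I_C = 21.966×4.68 + 14.477×0.914 + 32.200×1.91 = 102.80 + 13.232 + 61.501 = 177.53 W.
Ideal ⇒ P_in = P_out, so I_p = P_out/V_p = 177.53/240 = 0.740 A.

I_p ≈ 0.740 A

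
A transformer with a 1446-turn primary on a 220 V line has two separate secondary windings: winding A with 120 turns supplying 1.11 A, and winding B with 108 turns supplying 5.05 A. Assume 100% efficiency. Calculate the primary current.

I_p ≈ 0.469 A

V_A = 220 × 120/1446 = 18.257 V; V_B = 220 × 108/1446 = 16.432 V.
P_out = V_A I_A + V_B I_B = 18.257×1.11 + 16.432×5.05 = 20.266 + 82.979 = 103.24 W.
Ideal ⇒ P_in = P_out, so I_p = P_out/V_p = 103.24/220 = 0.469 A.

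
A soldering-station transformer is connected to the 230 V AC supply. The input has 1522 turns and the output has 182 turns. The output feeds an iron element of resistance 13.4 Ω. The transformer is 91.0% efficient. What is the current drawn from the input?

I_in ≈ 0.270 A

V_out = 230 × 182/1522 = 27.503 V.
I_out = V_out/R = 27.503/13.4 = 2.0525 A.
P_out = V_out I_out = 27.503 × 2.0525 = 56.450 W.
P_in = P_out/η = 56.450/0.910 = 62.033 W.
I_in = P_in/V_in = 62.033/230 = 0.270 A.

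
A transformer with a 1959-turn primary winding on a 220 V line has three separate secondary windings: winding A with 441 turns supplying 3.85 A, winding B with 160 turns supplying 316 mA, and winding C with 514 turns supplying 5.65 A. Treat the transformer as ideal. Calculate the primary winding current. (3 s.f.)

I_p ≈ 2.37 A

V_A = 220 × 441/1959 = 49.525 V; V_B = 220 × 160/1959 = 17.968 V; V_C = 220 × 514/1959 = 57.723 V.
P_out = V_A I_A + V_B I_B + V_C I_C = 49.525×3.85 + 17.968×0.316 + 57.723×5.65 = 190.67 + 5.6780 + 326.14 = 522.49 W.
Ideal ⇒ P_in = P_out, so I_p = P_out/V_p = 522.49/220 = 2.37 A.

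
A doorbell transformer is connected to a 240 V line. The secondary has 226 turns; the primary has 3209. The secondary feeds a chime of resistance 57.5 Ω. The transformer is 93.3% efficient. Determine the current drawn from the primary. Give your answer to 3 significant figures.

I_p ≈ 0.0222 A

V_s = 240 × 226/3209 = 16.902 V.
I_s = V_s/R = 16.902/57.5 = 0.29396 A.
P_out = V_s I_s = 16.902 × 0.29396 = 4.9686 W.
P_in = P_out/η = 4.9686/0.933 = 5.3254 W.
I_p = P_in/V_p = 5.3254/240 = 0.0222 A.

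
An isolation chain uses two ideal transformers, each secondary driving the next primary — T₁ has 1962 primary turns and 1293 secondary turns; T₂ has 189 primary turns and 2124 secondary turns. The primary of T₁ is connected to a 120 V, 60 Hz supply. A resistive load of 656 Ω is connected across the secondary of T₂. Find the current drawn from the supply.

After T₁: V = 120.00 × 1293/1962 = 79.083 V.
After T₂: V = 79.083 × 2124/189 = 888.74 V.
I_load = 888.74/656 = 1.3548 A, so P_out = 888.74 × 1.3548 = 1204.0 W.
All ideal ⇒ P_in = P_out, so I_supply = 1204.0/120 = 10.0 A.

I_supply ≈ 10.0 A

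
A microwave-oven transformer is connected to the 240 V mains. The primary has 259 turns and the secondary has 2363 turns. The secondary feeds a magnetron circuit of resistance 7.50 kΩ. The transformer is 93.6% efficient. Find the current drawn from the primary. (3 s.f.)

I_p ≈ 2.85 A

V_s = 240 × 2363/259 = 2189.7 V.
I_s = V_s/R = 2189.7/7500 = 0.29195 A.
P_out = V_s I_s = 2189.7 × 0.29195 = 639.28 W.
P_in = P_out/η = 639.28/0.936 = 682.99 W.
I_p = P_in/V_p = 682.99/240 = 2.85 A.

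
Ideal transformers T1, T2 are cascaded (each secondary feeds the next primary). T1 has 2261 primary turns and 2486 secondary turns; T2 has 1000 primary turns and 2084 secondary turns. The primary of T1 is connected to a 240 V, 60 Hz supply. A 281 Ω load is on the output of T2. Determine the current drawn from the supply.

I_supply ≈ 4.48 A

After T1: V = 240.00 × 2486/2261 = 263.88 V.
After T2: V = 263.88 × 2084/1000 = 549.93 V.
I_load = 549.93/281 = 1.9571 A, so P_out = 549.93 × 1.9571 = 1076.2 W.
All ideal ⇒ P_in = P_out, so I_supply = 1076.2/240 = 4.48 A.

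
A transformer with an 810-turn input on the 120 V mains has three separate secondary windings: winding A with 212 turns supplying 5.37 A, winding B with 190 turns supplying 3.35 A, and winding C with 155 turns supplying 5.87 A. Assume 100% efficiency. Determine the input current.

I_in ≈ 3.31 A

V_A = 120 × 212/810 = 31.407 V; V_B = 120 × 190/810 = 28.148 V; V_C = 120 × 155/810 = 22.963 V.
P_out = V_A I_A + V_B I_B + V_C I_C = 31.407×5.37 + 28.148×3.35 + 22.963×5.87 = 168.66 + 94.296 + 134.79 = 397.75 W.
Ideal ⇒ P_in = P_out, so I_in = P_out/V_in = 397.75/120 = 3.31 A.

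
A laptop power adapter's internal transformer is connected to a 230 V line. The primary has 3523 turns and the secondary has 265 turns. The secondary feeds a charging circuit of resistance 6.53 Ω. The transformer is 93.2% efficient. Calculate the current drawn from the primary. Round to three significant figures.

I_p ≈ 0.214 A

V_s = 230 × 265/3523 = 17.301 V.
I_s = V_s/R = 17.301/6.53 = 2.6494 A.
P_out = V_s I_s = 17.301 × 2.6494 = 45.836 W.
P_in = P_out/η = 45.836/0.932 = 49.181 W.
I_p = P_in/V_p = 49.181/230 = 0.214 A.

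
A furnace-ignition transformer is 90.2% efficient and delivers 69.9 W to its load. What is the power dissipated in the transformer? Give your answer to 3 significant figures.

P_in = P_out/η = 69.9/0.902 = 77.4945 W.
P_loss = P_in − P_out = 77.4945 − 69.9 = 7.59 W.

P_loss ≈ 7.59 W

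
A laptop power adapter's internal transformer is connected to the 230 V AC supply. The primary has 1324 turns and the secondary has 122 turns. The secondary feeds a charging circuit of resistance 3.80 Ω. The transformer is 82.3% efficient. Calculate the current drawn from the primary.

V_s = 230 × 122/1324 = 21.193 V.
I_s = V_s/R = 21.193/3.80 = 5.5772 A.
P_out = V_s I_s = 21.193 × 5.5772 = 118.20 W.
P_in = P_out/η = 118.20/0.823 = 143.62 W.
I_p = P_in/V_p = 143.62/230 = 0.624 A.

I_p ≈ 0.624 A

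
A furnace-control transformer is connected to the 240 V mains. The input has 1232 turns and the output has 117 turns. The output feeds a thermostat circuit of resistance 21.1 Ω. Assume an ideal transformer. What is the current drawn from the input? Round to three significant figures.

V_out = V_in × N_out/N_in = 240 × 117/1232 = 22.792 V.
I_out = V_out/R = 22.792/21.1 = 1.0802 A.
For an ideal transformer I_in N_in = I_out N_out, so I_in = 1.0802 × 117/1232 = 0.103 A.

I_in ≈ 0.103 A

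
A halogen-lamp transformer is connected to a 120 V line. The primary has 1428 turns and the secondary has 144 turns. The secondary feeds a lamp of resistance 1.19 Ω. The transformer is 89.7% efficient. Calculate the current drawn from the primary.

V_s = 120 × 144/1428 = 12.101 V.
I_s = V_s/R = 12.101/1.19 = 10.169 A.
P_out = V_s I_s = 12.101 × 10.169 = 123.05 W.
P_in = P_out/η = 123.05/0.897 = 137.18 W.
I_p = P_in/V_p = 137.18/120 = 1.14 A.

I_p ≈ 1.14 A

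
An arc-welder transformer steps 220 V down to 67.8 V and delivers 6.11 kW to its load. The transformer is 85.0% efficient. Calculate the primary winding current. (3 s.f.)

I_p ≈ 32.7 A

P_in = P_out/η = 6110/0.850 = 7188.2 W.
I_p = P_in/V_p = 7188.2/220 = 32.7 A.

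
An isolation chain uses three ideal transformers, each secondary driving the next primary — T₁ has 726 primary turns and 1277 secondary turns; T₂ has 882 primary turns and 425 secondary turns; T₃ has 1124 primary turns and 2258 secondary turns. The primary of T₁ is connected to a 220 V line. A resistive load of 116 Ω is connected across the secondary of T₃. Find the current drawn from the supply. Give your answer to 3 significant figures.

I_supply ≈ 5.50 A

After T₁: V = 220.00 × 1277/726 = 386.97 V.
After T₂: V = 386.97 × 425/882 = 186.46 V.
After T₃: V = 186.46 × 2258/1124 = 374.59 V.
I_load = 374.59/116 = 3.2292 A, so P_out = 374.59 × 3.2292 = 1209.6 W.
All ideal ⇒ P_in = P_out, so I_supply = 1209.6/220 = 5.50 A.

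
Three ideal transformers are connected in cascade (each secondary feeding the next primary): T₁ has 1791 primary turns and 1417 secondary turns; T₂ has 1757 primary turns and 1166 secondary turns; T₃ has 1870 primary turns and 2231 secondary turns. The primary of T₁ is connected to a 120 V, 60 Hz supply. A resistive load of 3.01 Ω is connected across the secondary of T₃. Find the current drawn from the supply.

I_supply ≈ 15.6 A

Secondary of T₁: V = 120.00 × 1417/1791 = 94.941 V.
Secondary of T₂: V = 94.941 × 1166/1757 = 63.006 V.
Secondary of T₃: V = 63.006 × 2231/1870 = 75.169 V.
I_load = 75.169/3.01 = 24.973 A, so P_out = 75.169 × 24.973 = 1877.2 W.
All ideal ⇒ P_in = P_out, so I_supply = 1877.2/120 = 15.6 A.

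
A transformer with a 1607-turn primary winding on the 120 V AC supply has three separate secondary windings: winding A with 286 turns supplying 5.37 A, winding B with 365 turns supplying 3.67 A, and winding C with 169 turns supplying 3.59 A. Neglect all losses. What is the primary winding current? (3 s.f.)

I_p ≈ 2.17 A

V_A = 120 × 286/1607 = 21.357 V; V_B = 120 × 365/1607 = 27.256 V; V_C = 120 × 169/1607 = 12.620 V.
P_out = V_A I_A + V_B I_B + V_C I_C = 21.357×5.37 + 27.256×3.67 + 12.620×3.59 = 114.68 + 100.03 + 45.305 = 260.02 W.
Ideal ⇒ P_in = P_out, so I_p = P_out/V_p = 260.02/120 = 2.17 A.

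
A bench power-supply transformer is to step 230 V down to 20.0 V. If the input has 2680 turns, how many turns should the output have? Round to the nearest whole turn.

N_out/N_in = V_out/V_in, so N_out = 2680 × 20.0/230 = 233.0 ≈ 233 turns.

N_out = 233 turns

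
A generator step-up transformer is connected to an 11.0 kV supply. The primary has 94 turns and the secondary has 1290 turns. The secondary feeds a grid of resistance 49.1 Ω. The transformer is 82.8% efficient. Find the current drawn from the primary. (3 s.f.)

I_p ≈ 51000 A

V_s = 11000 × 1290/94 = 150960 V.
I_s = V_s/R = 150960/49.1 = 3074.5 A.
P_out = V_s I_s = 150960 × 3074.5 = 4.6412×10^8 W.
P_in = P_out/η = 4.6412×10^8/0.828 = 5.6053×10^8 W.
I_p = P_in/V_p = 5.6053×10^8/11000 = 51000 A.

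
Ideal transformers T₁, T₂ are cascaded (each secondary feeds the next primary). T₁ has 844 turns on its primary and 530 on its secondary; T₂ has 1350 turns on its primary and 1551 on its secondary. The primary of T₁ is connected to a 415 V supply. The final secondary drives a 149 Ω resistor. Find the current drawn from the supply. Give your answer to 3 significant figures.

After T₁: V = 415.00 × 530/844 = 260.60 V.
After T₂: V = 260.60 × 1551/1350 = 299.41 V.
I_load = 299.41/149 = 2.0094 A, so P_out = 299.41 × 2.0094 = 601.63 W.
All ideal ⇒ P_in = P_out, so I_supply = 601.63/415 = 1.45 A.

I_supply ≈ 1.45 A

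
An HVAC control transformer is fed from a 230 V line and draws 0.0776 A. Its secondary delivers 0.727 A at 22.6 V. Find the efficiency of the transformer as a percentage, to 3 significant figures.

P_in = 230 × 0.0776 = 17.8480 W.
P_out = 22.6 × 0.727 = 16.4302 W.
η = P_out/P_in = 16.4302/17.8480 = 0.921.

η ≈ 92.1%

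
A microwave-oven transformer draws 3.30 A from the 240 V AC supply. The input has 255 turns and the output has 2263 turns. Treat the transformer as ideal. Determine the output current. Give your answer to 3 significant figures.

I_out ≈ 0.372 A

I_out/I_in = N_in/N_out, so I_out = 3.30 × 255/2263 = 0.372 A.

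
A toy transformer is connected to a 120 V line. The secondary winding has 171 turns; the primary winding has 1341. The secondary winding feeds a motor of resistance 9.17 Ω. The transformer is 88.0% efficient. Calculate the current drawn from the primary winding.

V_s = 120 × 171/1341 = 15.302 V.
I_s = V_s/R = 15.302/9.17 = 1.6687 A.
P_out = V_s I_s = 15.302 × 1.6687 = 25.535 W.
P_in = P_out/η = 25.535/0.880 = 29.017 W.
I_p = P_in/V_p = 29.017/120 = 0.242 A.

I_p ≈ 0.242 A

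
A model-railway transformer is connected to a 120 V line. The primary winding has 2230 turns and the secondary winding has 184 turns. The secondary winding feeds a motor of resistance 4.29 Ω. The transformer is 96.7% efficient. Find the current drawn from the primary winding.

V_s = 120 × 184/2230 = 9.9013 V.
I_s = V_s/R = 9.9013/4.29 = 2.3080 A.
P_out = V_s I_s = 9.9013 × 2.3080 = 22.852 W.
P_in = P_out/η = 22.852/0.967 = 23.632 W.
I_p = P_in/V_p = 23.632/120 = 0.197 A.

I_p ≈ 0.197 A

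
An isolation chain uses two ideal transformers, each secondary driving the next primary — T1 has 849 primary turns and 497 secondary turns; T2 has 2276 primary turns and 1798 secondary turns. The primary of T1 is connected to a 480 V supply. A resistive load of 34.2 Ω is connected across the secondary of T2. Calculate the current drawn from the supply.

After T1: V = 480.00 × 497/849 = 280.99 V.
After T2: V = 280.99 × 1798/2276 = 221.98 V.
I_load = 221.98/34.2 = 6.4905 A, so P_out = 221.98 × 6.4905 = 1440.7 W.
All ideal ⇒ P_in = P_out, so I_supply = 1440.7/480 = 3.00 A.

I_supply ≈ 3.00 A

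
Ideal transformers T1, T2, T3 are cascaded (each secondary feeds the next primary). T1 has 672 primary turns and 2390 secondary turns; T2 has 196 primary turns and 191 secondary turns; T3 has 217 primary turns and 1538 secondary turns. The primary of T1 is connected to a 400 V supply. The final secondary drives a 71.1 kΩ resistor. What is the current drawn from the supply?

Secondary of T1: V = 400.00 × 2390/672 = 1422.6 V.
Secondary of T2: V = 1422.6 × 191/196 = 1386.3 V.
Secondary of T3: V = 1386.3 × 1538/217 = 9825.7 V.
I_load = 9825.7/71100 = 0.13820 A, so P_out = 9825.7 × 0.13820 = 1357.9 W.
All ideal ⇒ P_in = P_out, so I_supply = 1357.9/400 = 3.39 A.

I_supply ≈ 3.39 A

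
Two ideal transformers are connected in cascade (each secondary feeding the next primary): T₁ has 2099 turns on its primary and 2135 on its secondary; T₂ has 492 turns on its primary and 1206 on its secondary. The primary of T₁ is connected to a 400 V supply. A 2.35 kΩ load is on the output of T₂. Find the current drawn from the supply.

I_supply ≈ 1.06 A

After T₁: V = 400.00 × 2135/2099 = 406.86 V.
After T₂: V = 406.86 × 1206/492 = 997.30 V.
I_load = 997.30/2350 = 0.42438 A, so P_out = 997.30 × 0.42438 = 423.24 W.
All ideal ⇒ P_in = P_out, so I_supply = 423.24/400 = 1.06 A.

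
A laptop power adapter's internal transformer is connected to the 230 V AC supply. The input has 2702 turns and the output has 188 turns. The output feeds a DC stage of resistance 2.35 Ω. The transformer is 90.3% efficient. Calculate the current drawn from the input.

I_in ≈ 0.525 A

V_out = 230 × 188/2702 = 16.003 V.
I_out = V_out/R = 16.003/2.35 = 6.8098 A.
P_out = V_out I_out = 16.003 × 6.8098 = 108.98 W.
P_in = P_out/η = 108.98/0.903 = 120.68 W.
I_in = P_in/V_in = 120.68/230 = 0.525 A.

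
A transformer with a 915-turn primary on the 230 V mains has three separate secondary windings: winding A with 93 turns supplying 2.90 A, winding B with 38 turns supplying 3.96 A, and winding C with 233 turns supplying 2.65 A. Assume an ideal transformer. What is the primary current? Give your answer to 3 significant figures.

I_p ≈ 1.13 A

V_A = 230 × 93/915 = 23.377 V; V_B = 230 × 38/915 = 9.5519 V; V_C = 230 × 233/915 = 58.568 V.
P_out = V_A I_A + V_B I_B + V_C I_C = 23.377×2.90 + 9.5519×3.96 + 58.568×2.65 = 67.793 + 37.826 + 155.21 = 260.83 W.
Ideal ⇒ P_in = P_out, so I_p = P_out/V_p = 260.83/230 = 1.13 A.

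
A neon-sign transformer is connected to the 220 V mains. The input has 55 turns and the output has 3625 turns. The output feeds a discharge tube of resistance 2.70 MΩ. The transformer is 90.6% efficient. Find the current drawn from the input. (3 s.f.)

V_out = 220 × 3625/55 = 14500 V.
I_out = V_out/R = 14500/(2.70×10^6) = 0.0053704 A.
P_out = V_out I_out = 14500 × 0.0053704 = 77.870 W.
P_in = P_out/η = 77.870/0.906 = 85.950 W.
I_in = P_in/V_in = 85.950/220 = 0.391 A.

I_in ≈ 0.391 A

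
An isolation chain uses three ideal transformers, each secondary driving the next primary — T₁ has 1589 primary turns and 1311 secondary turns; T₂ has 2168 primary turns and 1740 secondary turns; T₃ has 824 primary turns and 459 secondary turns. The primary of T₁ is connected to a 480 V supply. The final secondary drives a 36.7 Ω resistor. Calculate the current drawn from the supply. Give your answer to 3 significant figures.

I_supply ≈ 1.78 A

After T₁: V = 480.00 × 1311/1589 = 396.02 V.
After T₂: V = 396.02 × 1740/2168 = 317.84 V.
After T₃: V = 317.84 × 459/824 = 177.05 V.
I_load = 177.05/36.7 = 4.8242 A, so P_out = 177.05 × 4.8242 = 854.13 W.
All ideal ⇒ P_in = P_out, so I_supply = 854.13/480 = 1.78 A.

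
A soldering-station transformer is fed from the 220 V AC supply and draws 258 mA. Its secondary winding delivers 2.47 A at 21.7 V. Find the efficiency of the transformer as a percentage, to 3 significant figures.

η ≈ 94.4%

P_in = 220 × 0.258 = 56.7600 W.
P_out = 21.7 × 2.47 = 53.5990 W.
η = P_out/P_in = 53.5990/56.7600 = 0.944.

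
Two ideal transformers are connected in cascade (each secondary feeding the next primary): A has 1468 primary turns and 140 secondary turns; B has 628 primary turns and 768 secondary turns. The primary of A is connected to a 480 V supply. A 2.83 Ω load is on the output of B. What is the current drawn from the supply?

I_supply ≈ 2.31 A

Secondary of A: V = 480.00 × 140/1468 = 45.777 V.
Secondary of B: V = 45.777 × 768/628 = 55.982 V.
I_load = 55.982/2.83 = 19.781 A, so P_out = 55.982 × 19.781 = 1107.4 W.
All ideal ⇒ P_in = P_out, so I_supply = 1107.4/480 = 2.31 A.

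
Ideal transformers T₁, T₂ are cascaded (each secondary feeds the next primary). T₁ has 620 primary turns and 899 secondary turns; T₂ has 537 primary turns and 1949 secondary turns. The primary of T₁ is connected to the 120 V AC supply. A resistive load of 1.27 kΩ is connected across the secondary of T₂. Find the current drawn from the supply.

Secondary of T₁: V = 120.00 × 899/620 = 174.00 V.
Secondary of T₂: V = 174.00 × 1949/537 = 631.52 V.
I_load = 631.52/1270 = 0.49726 A, so P_out = 631.52 × 0.49726 = 314.03 W.
All ideal ⇒ P_in = P_out, so I_supply = 314.03/120 = 2.62 A.

I_supply ≈ 2.62 A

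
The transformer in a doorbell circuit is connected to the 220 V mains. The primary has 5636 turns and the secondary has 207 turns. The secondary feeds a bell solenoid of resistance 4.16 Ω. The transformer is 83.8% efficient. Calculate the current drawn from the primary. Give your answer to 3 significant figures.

I_p ≈ 0.0851 A

V_s = 220 × 207/5636 = 8.0802 V.
I_s = V_s/R = 8.0802/4.16 = 1.9424 A.
P_out = V_s I_s = 8.0802 × 1.9424 = 15.695 W.
P_in = P_out/η = 15.695/0.838 = 18.729 W.
I_p = P_in/V_p = 18.729/220 = 0.0851 A.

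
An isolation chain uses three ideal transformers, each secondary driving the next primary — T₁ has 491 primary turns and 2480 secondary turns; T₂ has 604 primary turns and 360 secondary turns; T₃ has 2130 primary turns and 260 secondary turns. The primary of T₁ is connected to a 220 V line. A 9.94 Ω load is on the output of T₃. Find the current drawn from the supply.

Secondary of T₁: V = 220.00 × 2480/491 = 1111.2 V.
Secondary of T₂: V = 1111.2 × 360/604 = 662.31 V.
Secondary of T₃: V = 662.31 × 260/2130 = 80.845 V.
I_load = 80.845/9.94 = 8.1333 A, so P_out = 80.845 × 8.1333 = 657.53 W.
All ideal ⇒ P_in = P_out, so I_supply = 657.53/220 = 2.99 A.

I_supply ≈ 2.99 A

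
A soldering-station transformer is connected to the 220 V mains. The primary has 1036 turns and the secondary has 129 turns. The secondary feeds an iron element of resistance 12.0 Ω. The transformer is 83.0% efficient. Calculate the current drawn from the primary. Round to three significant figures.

V_s = 220 × 129/1036 = 27.394 V.
I_s = V_s/R = 27.394/12.0 = 2.2828 A.
P_out = V_s I_s = 27.394 × 2.2828 = 62.535 W.
P_in = P_out/η = 62.535/0.830 = 75.344 W.
I_p = P_in/V_p = 75.344/220 = 0.342 A.

I_p ≈ 0.342 A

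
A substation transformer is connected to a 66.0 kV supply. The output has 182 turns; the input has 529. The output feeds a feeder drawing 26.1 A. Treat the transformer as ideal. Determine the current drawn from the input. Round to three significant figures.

For an ideal transformer I_in N_in = I_out N_out, so I_in = 26.1 × 182/529 = 8.98 A.

I_in ≈ 8.98 A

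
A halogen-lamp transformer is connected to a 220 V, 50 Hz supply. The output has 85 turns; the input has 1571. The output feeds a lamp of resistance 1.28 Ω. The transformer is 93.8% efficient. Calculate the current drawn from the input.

V_out = 220 × 85/1571 = 11.903 V.
I_out = V_out/R = 11.903/1.28 = 9.2994 A.
P_out = V_out I_out = 11.903 × 9.2994 = 110.69 W.
P_in = P_out/η = 110.69/0.938 = 118.01 W.
I_in = P_in/V_in = 118.01/220 = 0.536 A.

I_in ≈ 0.536 A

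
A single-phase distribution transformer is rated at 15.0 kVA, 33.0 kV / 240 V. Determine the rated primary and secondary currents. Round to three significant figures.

I_p ≈ 0.455 A, I_s ≈ 62.5 A

I_p = S/V_p = 15000/33000 = 0.455 A.
I_s = S/V_s = 15000/240 = 62.5 A.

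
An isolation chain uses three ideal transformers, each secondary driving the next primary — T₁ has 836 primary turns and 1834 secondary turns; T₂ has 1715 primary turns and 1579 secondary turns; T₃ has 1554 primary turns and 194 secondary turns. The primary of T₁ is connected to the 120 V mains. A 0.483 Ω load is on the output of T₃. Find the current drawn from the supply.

Secondary of T₁: V = 120.00 × 1834/836 = 263.25 V.
Secondary of T₂: V = 263.25 × 1579/1715 = 242.38 V.
Secondary of T₃: V = 242.38 × 194/1554 = 30.258 V.
I_load = 30.258/0.483 = 62.646 A, so P_out = 30.258 × 62.646 = 1895.6 W.
All ideal ⇒ P_in = P_out, so I_supply = 1895.6/120 = 15.8 A.

I_supply ≈ 15.8 A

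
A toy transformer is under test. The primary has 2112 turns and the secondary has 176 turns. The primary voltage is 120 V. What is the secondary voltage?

V_s/V_p = N_s/N_p, so V_s = 120 × 176/2112 = 10.0 V.

V_s ≈ 10.0 V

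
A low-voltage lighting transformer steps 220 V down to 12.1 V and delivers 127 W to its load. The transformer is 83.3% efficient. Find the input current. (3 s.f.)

P_in = P_out/η = 127/0.833 = 152.46 W.
I_in = P_in/V_in = 152.46/220 = 0.693 A.

I_in ≈ 0.693 A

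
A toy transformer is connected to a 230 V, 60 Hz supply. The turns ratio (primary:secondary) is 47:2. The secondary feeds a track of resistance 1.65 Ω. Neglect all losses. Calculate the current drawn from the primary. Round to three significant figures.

V_s = V_p × N_s/N_p = 230 × 2/47 = 9.7872 V.
I_s = V_s/R = 9.7872/1.65 = 5.9317 A.
For an ideal transformer I_p N_p = I_s N_s, so I_p = 5.9317 × 2/47 = 0.252 A.

I_p ≈ 0.252 A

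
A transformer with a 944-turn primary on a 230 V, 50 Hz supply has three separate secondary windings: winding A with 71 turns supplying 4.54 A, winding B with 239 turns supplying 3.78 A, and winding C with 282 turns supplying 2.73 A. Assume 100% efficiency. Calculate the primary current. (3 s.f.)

I_p ≈ 2.11 A

V_A = 230 × 71/944 = 17.299 V; V_B = 230 × 239/944 = 58.231 V; V_C = 230 × 282/944 = 68.708 V.
P_out = V_A I_A + V_B I_B + V_C I_C = 17.299×4.54 + 58.231×3.78 + 68.708×2.73 = 78.536 + 220.11 + 187.57 = 486.22 W.
Ideal ⇒ P_in = P_out, so I_p = P_out/V_p = 486.22/230 = 2.11 A.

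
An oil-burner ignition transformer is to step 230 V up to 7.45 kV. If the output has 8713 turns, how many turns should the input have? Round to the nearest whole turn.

N_in/N_out = V_in/V_out, so N_in = 8713 × 230/7450 = 269.0 ≈ 269 turns.

N_in = 269 turns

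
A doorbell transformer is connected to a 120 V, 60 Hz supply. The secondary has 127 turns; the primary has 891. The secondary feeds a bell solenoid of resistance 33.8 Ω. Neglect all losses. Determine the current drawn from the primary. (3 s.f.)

V_s = V_p × N_s/N_p = 120 × 127/891 = 17.104 V.
I_s = V_s/R = 17.104/33.8 = 0.50605 A.
For an ideal transformer I_p N_p = I_s N_s, so I_p = 0.50605 × 127/891 = 0.0721 A.

I_p ≈ 0.0721 A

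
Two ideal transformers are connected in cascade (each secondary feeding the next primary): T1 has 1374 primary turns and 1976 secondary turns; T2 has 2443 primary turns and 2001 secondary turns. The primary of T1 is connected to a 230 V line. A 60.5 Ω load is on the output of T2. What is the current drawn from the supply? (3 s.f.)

I_supply ≈ 5.27 A

After T1: V = 230.00 × 1976/1374 = 330.77 V.
After T2: V = 330.77 × 2001/2443 = 270.93 V.
I_load = 270.93/60.5 = 4.4781 A, so P_out = 270.93 × 4.4781 = 1213.2 W.
All ideal ⇒ P_in = P_out, so I_supply = 1213.2/230 = 5.27 A.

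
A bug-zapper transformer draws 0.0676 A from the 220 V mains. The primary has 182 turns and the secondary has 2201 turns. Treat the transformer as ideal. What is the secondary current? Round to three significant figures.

I_s/I_p = N_p/N_s, so I_s = 0.0676 × 182/2201 = 0.00559 A.

I_s ≈ 0.00559 A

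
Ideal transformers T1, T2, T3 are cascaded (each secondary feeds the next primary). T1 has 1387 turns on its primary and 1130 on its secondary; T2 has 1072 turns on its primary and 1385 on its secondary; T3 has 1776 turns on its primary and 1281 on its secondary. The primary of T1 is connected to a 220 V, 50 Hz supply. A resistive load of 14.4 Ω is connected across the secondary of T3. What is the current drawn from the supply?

I_supply ≈ 8.81 A

Secondary of T1: V = 220.00 × 1130/1387 = 179.24 V.
Secondary of T2: V = 179.24 × 1385/1072 = 231.57 V.
Secondary of T3: V = 231.57 × 1281/1776 = 167.03 V.
I_load = 167.03/14.4 = 11.599 A, so P_out = 167.03 × 11.599 = 1937.4 W.
All ideal ⇒ P_in = P_out, so I_supply = 1937.4/220 = 8.81 A.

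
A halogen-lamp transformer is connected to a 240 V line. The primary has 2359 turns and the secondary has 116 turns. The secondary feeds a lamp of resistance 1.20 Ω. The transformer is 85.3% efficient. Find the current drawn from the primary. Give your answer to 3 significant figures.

I_p ≈ 0.567 A

V_s = 240 × 116/2359 = 11.802 V.
I_s = V_s/R = 11.802/1.20 = 9.8347 A.
P_out = V_s I_s = 11.802 × 9.8347 = 116.07 W.
P_in = P_out/η = 116.07/0.853 = 136.07 W.
I_p = P_in/V_p = 136.07/240 = 0.567 A.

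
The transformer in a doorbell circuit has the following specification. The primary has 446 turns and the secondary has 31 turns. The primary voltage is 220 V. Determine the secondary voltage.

V_s/V_p = N_s/N_p, so V_s = 220 × 31/446 = 15.3 V.

V_s ≈ 15.3 V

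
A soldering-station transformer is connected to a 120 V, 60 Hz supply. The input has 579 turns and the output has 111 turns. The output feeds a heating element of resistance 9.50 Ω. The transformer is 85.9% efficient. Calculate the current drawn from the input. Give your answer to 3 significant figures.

V_out = 120 × 111/579 = 23.005 V.
I_out = V_out/R = 23.005/9.50 = 2.4216 A.
P_out = V_out I_out = 23.005 × 2.4216 = 55.709 W.
P_in = P_out/η = 55.709/0.859 = 64.854 W.
I_in = P_in/V_in = 64.854/120 = 0.540 A.

I_in ≈ 0.540 A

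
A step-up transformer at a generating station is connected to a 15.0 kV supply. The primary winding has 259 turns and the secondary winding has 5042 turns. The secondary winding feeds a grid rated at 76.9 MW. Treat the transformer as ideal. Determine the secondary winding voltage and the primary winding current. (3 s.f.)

V_s = V_p × N_s/N_p = 15000 × 5042/259 = 292010 V.
I_s = P/V_s = 7.69×10^7/292010 = 263.35 A.
I_p = I_s × N_s/N_p = 263.35 × 5042/259 = 5130 A.

V_s ≈ 292000 V, I_p ≈ 5130 A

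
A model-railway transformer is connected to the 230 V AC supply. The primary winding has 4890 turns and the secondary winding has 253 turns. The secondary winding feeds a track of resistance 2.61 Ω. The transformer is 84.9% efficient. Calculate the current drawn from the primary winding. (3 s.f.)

V_s = 230 × 253/4890 = 11.900 V.
I_s = V_s/R = 11.900/2.61 = 4.5593 A.
P_out = V_s I_s = 11.900 × 4.5593 = 54.255 W.
P_in = P_out/η = 54.255/0.849 = 63.904 W.
I_p = P_in/V_p = 63.904/230 = 0.278 A.

I_p ≈ 0.278 A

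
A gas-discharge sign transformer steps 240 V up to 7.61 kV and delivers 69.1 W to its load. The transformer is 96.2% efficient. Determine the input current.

I_in ≈ 0.299 A

P_in = P_out/η = 69.1/0.962 = 71.830 W.
I_in = P_in/V_in = 71.830/240 = 0.299 A.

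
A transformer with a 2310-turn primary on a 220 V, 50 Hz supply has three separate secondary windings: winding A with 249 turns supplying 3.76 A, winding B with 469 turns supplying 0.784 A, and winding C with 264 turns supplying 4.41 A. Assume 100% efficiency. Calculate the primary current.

I_p ≈ 1.07 A

V_A = 220 × 249/2310 = 23.714 V; V_B = 220 × 469/2310 = 44.667 V; V_C = 220 × 264/2310 = 25.143 V.
P_out = V_A I_A + V_B I_B + V_C I_C = 23.714×3.76 + 44.667×0.784 + 25.143×4.41 = 89.166 + 35.019 + 110.88 = 235.06 W.
Ideal ⇒ P_in = P_out, so I_p = P_out/V_p = 235.06/220 = 1.07 A.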